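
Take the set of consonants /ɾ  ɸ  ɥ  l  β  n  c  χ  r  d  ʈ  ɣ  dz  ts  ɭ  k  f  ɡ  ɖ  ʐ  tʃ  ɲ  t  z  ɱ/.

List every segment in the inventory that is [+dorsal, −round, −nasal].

Eliminate segments failing any feature: /ɾ, ɸ, l, β, n, r, d, ʈ, dz, ts, ɭ, f, ɖ, ʐ, tʃ, t, z, ɱ/ are [−dorsal]; /ɥ/ is [+round]; /ɲ/ is [+nasal]. The remaining /c, χ, ɣ, k, ɡ/ satisfy [+dorsal], [−round], [−nasal].

c, χ, ɣ, k, ɡ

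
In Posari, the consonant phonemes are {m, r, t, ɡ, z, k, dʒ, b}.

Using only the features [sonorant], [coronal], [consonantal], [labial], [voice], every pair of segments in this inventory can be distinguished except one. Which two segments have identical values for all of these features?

z, dʒ

/z/ (voiced alveolar fricative) and /dʒ/ (voiced postalveolar affricate) are both [−sonorant], [+coronal], [+consonantal], [−labial], [+voice], so none of the listed features separates them. (They do differ in [continuant], [anterior] and [distributed], which are not among the given features.) Every other pair in the inventory differs on at least one listed feature.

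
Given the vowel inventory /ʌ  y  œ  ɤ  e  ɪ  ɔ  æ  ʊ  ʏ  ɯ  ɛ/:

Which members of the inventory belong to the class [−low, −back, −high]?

First, the [−low] segments are /ʌ, y, œ, ɤ, e, ɪ, ɔ, ʊ, ʏ, ɯ, ɛ/.
Intersecting with [−back] gives /y, œ, e, ɪ, ʏ, ɛ/.
Then [−high] leaves /œ, e, ɛ/.

œ, e, ɛ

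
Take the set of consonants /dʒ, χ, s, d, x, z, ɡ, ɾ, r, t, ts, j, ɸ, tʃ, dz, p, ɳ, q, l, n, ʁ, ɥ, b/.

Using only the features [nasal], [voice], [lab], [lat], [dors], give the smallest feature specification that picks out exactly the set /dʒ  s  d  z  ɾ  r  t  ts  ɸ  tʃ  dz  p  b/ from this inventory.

/dʒ, s, d, z, ɾ, r, t, ts, ɸ, tʃ, dz, p, b/ are all [−nasal], [−lateral], [−dorsal], and no other segment in the inventory matches all three values. Dropping any one of them over-generates: [−lateral, −dorsal] alone would also admit /ɳ, n/; [−nasal, −dorsal] alone would also admit /l/; [−nasal, −lateral] alone would also admit /χ, x, ɡ, j, …/. No other combination of two listed features picks out exactly this set either, so fewer than three features will not do.

[−nasal, −lat, −dors]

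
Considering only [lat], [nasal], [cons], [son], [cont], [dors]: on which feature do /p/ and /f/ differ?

/p/ is the voiceless bilabial stop and /f/ is the voiceless labiodental fricative. Both are [-lateral], [-nasal], [+consonantal], [-sonorant], [-dorsal]. /p/ is [-continuant] while /f/ is [+continuant], so the distinguishing feature is [continuant].

[continuant]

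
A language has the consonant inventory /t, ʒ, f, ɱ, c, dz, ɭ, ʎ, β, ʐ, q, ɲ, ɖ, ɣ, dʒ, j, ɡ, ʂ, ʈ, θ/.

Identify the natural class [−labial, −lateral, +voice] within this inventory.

ʒ, dz, ʐ, ɲ, ɖ, ɣ, dʒ, j, ɡ

Eliminate segments failing any feature: /t, c, q, ʂ, ʈ, θ/ are [−voice]; /f, ɱ, β/ are [+labial]; /ɭ, ʎ/ are [+lateral]. The remaining /ʒ, dz, ʐ, ɲ, ɖ, ɣ, dʒ, j, ɡ/ satisfy [−labial], [−lateral], [+voice].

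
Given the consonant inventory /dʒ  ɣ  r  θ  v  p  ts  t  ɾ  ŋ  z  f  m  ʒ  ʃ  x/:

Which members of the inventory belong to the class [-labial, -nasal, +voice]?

Checking each segment against [-labial], [-nasal], [+voice]: /dʒ/ (voiced postalveolar affricate), /ɣ/ (voiced velar fricative), /r/ (alveolar trill), /ɾ/ (alveolar tap), /z/ (voiced alveolar fricative), /ʒ/ (voiced postalveolar fricative) satisfy every feature; every other segment in the inventory fails at least one.

dʒ, ɣ, r, ɾ, z, ʒ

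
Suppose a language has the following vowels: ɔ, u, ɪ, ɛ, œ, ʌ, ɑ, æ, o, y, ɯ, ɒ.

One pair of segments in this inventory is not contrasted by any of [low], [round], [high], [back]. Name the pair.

On the given features, /o/ and /ɔ/ have an identical profile: [-low], [+round], [-high], [+back]. No other two segments in the inventory coincide on all 4 features. (They do differ in [tense], which is not among the given features.)

o, ɔ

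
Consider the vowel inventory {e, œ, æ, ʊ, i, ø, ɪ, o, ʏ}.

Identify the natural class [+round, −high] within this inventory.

œ, ø, o

Eliminate segments failing any feature: /e, æ, i, ɪ/ are [−round]; /ʊ, ʏ/ are [+high]. The remaining /œ, ø, o/ satisfy [+round], [−high].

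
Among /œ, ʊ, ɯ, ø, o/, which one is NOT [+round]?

ɯ

Every segment except /ɯ/ is [+round]. /ɯ/ (high back unrounded vowel) is [−round], so it is the exception.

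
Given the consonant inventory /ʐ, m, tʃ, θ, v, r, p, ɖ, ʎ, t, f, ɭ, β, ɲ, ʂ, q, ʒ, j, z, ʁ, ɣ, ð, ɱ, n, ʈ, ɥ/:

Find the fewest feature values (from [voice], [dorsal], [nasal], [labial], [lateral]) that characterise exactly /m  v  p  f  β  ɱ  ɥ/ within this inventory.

Every target segment is [+labial] and no other inventory member is, so one feature is enough.

[+labial]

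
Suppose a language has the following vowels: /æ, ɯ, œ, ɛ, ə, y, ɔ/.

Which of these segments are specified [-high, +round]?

First, the [-high] segments are /æ, œ, ɛ, ə, ɔ/.
Then [+round] leaves /œ, ɔ/.

œ, ɔ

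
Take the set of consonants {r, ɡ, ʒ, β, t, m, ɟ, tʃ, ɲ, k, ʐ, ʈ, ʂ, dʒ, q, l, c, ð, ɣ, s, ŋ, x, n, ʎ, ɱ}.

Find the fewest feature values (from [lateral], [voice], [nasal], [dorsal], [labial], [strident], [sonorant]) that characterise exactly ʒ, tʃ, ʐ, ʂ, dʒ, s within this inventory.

The target set is precisely the extension of [+strident] in this inventory.

[+strident]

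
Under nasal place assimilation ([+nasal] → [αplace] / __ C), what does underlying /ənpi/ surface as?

The only nasal preceding a consonant is /n/ before /p/. /p/ is [+labial], so /n/ → /m/, giving [əmpi].

[əmpi]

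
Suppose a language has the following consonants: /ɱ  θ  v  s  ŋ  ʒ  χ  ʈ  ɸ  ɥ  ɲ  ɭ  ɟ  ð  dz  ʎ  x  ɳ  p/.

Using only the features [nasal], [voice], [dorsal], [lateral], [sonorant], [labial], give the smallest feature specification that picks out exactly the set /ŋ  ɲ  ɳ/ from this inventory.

[+nasal, -labial]

/ŋ, ɲ, ɳ/ are all [+nasal], [-labial], and no other segment in the inventory matches both values. Dropping any one of them over-generates: [-labial] alone would also admit /θ, s, ʒ, χ, …/; [+nasal] alone would also admit /ɱ/. No other single listed feature picks out exactly this set either, so fewer than two features will not do.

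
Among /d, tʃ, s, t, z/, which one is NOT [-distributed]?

tʃ

Every segment except /tʃ/ is [-distributed]. /tʃ/ (voiceless postalveolar affricate) is [+distributed], so it is the exception.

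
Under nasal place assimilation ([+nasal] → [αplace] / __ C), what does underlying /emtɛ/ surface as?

In /emtɛ/, the nasal /m/ precedes /t/, which is [+coronal]. The nasal assimilates in place, becoming the [+coronal] nasal /n/. The surface form is [entɛ].

[entɛ]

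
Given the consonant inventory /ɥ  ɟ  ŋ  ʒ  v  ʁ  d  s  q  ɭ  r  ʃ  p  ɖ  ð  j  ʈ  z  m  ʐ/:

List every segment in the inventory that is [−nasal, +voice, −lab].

Checking each segment against [−nasal], [+voice], [−labial]: /ɟ/ (voiced palatal stop), /ʒ/ (voiced postalveolar fricative), /ʁ/ (voiced uvular fricative), /d/ (voiced alveolar stop), /ɭ/ (retroflex lateral approximant), /r/ (alveolar trill), among others, satisfy every feature; every other segment in the inventory fails at least one.

ɟ, ʒ, ʁ, d, ɭ, r, ɖ, ð, j, z, ʐ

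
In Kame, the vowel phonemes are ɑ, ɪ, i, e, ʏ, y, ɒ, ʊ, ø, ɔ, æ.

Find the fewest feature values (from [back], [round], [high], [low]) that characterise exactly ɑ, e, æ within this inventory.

Every target segment is [−high], [−round]; each remaining inventory member fails at least one of these. Each conjunct is needed — [−round] alone would also admit /ɪ, i/; [−high] alone would also admit /ɒ, ø, ɔ/ — and no other single listed feature has exactly this extension, so two is the minimum.

[−high, −round]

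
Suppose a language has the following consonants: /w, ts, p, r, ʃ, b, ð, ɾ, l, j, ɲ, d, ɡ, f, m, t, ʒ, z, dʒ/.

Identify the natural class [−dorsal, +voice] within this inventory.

Checking each segment against [−dorsal], [+voice]: /r/ (alveolar trill), /b/ (voiced bilabial stop), /ð/ (voiced dental fricative), /ɾ/ (alveolar tap), /l/ (alveolar lateral approximant), /d/ (voiced alveolar stop), among others, satisfy every feature; every other segment in the inventory fails at least one.

r, b, ð, ɾ, l, d, m, ʒ, z, dʒ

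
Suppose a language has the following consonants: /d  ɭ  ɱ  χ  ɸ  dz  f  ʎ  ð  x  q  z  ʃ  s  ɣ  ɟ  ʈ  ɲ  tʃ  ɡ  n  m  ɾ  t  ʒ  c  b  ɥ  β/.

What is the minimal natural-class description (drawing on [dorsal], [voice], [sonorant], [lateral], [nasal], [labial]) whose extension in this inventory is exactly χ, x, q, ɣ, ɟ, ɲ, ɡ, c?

[-lateral, -labial, +dorsal]

Every target segment is [-lateral], [-labial], [+dorsal]; each remaining inventory member fails at least one of these. Each conjunct is needed — [-labial, +dorsal] alone would also admit /ʎ/; [-lateral, +dorsal] alone would also admit /ɥ/; [-lateral, -labial] alone would also admit /d, dz, ð, z, …/ — and no other combination of two listed features has exactly this extension, so three is the minimum.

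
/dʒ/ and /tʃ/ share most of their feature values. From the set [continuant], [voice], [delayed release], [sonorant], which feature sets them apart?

/dʒ/ (voiced postalveolar affricate) and /tʃ/ (voiceless postalveolar affricate) agree on [−continuant], [+delayed release], [−sonorant]. They differ on [voice] (/dʒ/ [+], /tʃ/ [−]).

[voice]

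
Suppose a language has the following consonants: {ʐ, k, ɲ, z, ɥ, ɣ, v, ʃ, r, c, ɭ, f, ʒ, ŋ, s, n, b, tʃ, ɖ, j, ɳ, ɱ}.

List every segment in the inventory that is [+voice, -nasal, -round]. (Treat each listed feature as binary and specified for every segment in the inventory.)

Eliminate segments failing any feature: /k, ʃ, c, f, s, tʃ/ are [-voice]; /ɲ, ŋ, n, ɳ, ɱ/ are [+nasal]; /ɥ/ is [+round]. The remaining /ʐ, z, ɣ, v, r, ɭ, ʒ, b, ɖ, j/ satisfy [+voice], [-nasal], [-round].

ʐ, z, ɣ, v, r, ɭ, ʒ, b, ɖ, j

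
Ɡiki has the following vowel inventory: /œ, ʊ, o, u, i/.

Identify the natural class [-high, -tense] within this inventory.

œ

Eliminate segments failing any feature: /ʊ, u, i/ are [+high]; /o/ is [+tense]. The remaining /œ/ satisfy [-high], [-tense].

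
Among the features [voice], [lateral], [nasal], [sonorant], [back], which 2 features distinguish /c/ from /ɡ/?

[voice], [back]

/c/ is the voiceless palatal stop and /ɡ/ is the voiced velar stop. Both are [-lateral], [-nasal], [-sonorant]. /c/ is [-voice] while /ɡ/ is [+voice]; /c/ is [-back] while /ɡ/ is [+back], so the distinguishing features are [voice], [back].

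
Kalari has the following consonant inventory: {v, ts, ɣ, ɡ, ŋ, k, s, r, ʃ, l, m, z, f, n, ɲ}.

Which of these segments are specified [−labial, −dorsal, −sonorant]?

ts, s, ʃ, z

Eliminate segments failing any feature: /v, m, f/ are [+labial]; /ɣ, ɡ, ŋ, k, ɲ/ are [+dorsal]; /r, l, n/ are [+sonorant]. The remaining /ts, s, ʃ, z/ satisfy [−labial], [−dorsal], [−sonorant].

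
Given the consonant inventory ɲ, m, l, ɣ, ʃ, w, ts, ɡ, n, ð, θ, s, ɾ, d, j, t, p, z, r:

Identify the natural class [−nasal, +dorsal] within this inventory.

Checking each segment against [−nasal], [+dorsal]: /ɣ/ (voiced velar fricative), /w/ (labial-velar glide), /ɡ/ (voiced velar stop), /j/ (palatal glide) satisfy every feature; every other segment in the inventory fails at least one.

ɣ, w, ɡ, j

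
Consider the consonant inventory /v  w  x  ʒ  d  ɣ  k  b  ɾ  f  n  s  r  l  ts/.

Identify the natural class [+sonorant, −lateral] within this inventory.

w, ɾ, n, r

Checking each segment against [+sonorant], [−lateral]: /w/ (labial-velar glide), /ɾ/ (alveolar tap), /n/ (alveolar nasal), /r/ (alveolar trill) satisfy every feature; every other segment in the inventory fails at least one.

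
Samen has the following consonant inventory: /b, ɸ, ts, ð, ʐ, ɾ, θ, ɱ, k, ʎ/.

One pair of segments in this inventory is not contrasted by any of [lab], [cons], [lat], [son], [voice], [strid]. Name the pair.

θ, k

Both /θ/ and /k/ are [−labial], [+consonantal], [−lateral], [−sonorant], [−voice], [−strident]. Since the list omits [continuant], [coronal] and [dorsal] — which do distinguish the voiceless dental fricative from the voiceless velar stop — this pair collapses; all other pairs remain distinct.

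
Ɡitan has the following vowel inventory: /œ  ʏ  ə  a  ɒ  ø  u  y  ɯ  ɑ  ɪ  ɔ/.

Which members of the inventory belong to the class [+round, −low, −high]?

Checking each segment against [+round], [−low], [−high]: /œ/ (mid front rounded lax vowel), /ø/ (mid front rounded tense vowel), /ɔ/ (mid back rounded lax vowel) satisfy every feature; every other segment in the inventory fails at least one.

œ, ø, ɔ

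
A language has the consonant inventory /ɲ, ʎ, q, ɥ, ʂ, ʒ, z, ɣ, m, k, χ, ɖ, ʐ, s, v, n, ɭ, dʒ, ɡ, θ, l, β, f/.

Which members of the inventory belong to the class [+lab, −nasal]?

Checking each segment against [+labial], [−nasal]: /ɥ/ (labial-palatal glide), /v/ (voiced labiodental fricative), /β/ (voiced bilabial fricative), /f/ (voiceless labiodental fricative) satisfy every feature; every other segment in the inventory fails at least one.

ɥ, v, β, f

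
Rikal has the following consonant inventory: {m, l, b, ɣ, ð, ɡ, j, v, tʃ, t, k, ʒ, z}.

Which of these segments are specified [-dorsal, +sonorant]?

m, l

Checking each segment against [-dorsal], [+sonorant]: /m/ (bilabial nasal), /l/ (alveolar lateral approximant) satisfy every feature; every other segment in the inventory fails at least one.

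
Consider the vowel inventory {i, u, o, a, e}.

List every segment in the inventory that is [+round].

u, o

The feature [round] marks segments produced with lip rounding. In this inventory /u, o/ have that property, so they are [+round]; /i, a, e/ are [-round].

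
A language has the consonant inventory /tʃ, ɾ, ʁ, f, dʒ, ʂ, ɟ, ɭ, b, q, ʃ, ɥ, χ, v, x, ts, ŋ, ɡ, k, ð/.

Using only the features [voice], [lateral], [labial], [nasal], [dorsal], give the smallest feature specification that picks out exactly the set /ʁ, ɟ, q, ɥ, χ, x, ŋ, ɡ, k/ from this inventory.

The target set is precisely the extension of [+dorsal] in this inventory.

[+dorsal]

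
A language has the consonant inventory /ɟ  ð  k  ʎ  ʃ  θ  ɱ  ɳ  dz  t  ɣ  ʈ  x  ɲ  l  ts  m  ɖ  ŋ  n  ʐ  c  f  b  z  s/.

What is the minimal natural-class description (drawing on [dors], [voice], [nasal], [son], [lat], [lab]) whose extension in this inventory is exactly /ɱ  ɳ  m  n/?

[+nasal, −dors]

/ɱ, ɳ, m, n/ are all [+nasal], [−dorsal], and no other segment in the inventory matches both values. Dropping any one of them over-generates: [−dorsal] alone would also admit /ð, ʃ, θ, dz, …/; [+nasal] alone would also admit /ɲ, ŋ/. No other single listed feature picks out exactly this set either, so fewer than two features will not do.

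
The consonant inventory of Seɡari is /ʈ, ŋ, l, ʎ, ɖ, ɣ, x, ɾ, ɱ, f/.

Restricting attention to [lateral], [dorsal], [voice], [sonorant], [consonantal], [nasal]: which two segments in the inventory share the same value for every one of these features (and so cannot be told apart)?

On the given features, /ʈ/ and /f/ have an identical profile: [−lateral], [−dorsal], [−voice], [−sonorant], [+consonantal], [−nasal]. No other two segments in the inventory coincide on all 6 features. (They do differ in [continuant], [labial] and [coronal], which are not among the given features.)

ʈ, f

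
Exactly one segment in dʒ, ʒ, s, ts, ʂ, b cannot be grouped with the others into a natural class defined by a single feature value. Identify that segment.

The remaining segments after removing /b/ share [+strident]; /b/ (voiced bilabial stop) is [−strident]. For every other candidate removal, the leftover set fails to share any single feature value that the removed segment lacks.

b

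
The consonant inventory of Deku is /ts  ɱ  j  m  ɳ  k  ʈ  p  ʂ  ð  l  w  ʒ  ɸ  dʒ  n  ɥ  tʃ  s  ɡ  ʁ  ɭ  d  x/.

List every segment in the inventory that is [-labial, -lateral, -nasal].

ts, j, k, ʈ, ʂ, ð, ʒ, dʒ, tʃ, s, ɡ, ʁ, d, x

Checking each segment against [-labial], [-lateral], [-nasal]: /ts/ (voiceless alveolar affricate), /j/ (palatal glide), /k/ (voiceless velar stop), /ʈ/ (voiceless retroflex stop), /ʂ/ (voiceless retroflex fricative), /ð/ (voiced dental fricative), among others, satisfy every feature; every other segment in the inventory fails at least one.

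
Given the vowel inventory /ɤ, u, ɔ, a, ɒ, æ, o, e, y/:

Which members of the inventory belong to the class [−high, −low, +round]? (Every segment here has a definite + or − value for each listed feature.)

The [−high] segments are /ɤ, ɔ, a, ɒ, æ, o, e/.
Among these, [−low] gives /ɤ, ɔ, o, e/.
Within that set, [+round] leaves /ɔ, o/.

ɔ, o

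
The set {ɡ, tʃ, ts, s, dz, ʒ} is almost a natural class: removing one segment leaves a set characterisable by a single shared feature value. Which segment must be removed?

ɡ

/tʃ, s, ts, dz, ʒ/ are all [+strident], but /ɡ/ (voiced velar stop) is [−strident]. No other single segment can be removed to leave a set sharing one feature value that the removed segment lacks, so /ɡ/ is the odd one out.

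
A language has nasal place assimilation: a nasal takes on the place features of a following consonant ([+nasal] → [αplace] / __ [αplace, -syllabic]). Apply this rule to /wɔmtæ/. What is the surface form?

/m/ sits before the [+coronal] consonant /t/, so it takes on [+coronal] and surfaces as /n/. The rest of the form is unaffected: [wɔntæ].

[wɔntæ]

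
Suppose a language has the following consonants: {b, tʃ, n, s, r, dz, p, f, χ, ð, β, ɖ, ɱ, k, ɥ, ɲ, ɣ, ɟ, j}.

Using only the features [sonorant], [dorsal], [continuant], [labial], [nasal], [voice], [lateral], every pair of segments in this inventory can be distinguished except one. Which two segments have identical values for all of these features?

dz, ɖ

/dz/ (voiced alveolar affricate) and /ɖ/ (voiced retroflex stop) are both [−sonorant], [−dorsal], [−continuant], [−labial], [−nasal], [+voice], [−lateral], so none of the listed features separates them. (They do differ in [strident], [delayed release] and [anterior], which are not among the given features.) Every other pair in the inventory differs on at least one listed feature.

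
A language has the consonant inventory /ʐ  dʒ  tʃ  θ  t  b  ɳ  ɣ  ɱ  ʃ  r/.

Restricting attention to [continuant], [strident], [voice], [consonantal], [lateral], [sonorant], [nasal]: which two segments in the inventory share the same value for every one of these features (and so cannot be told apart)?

ɳ, ɱ

Both /ɳ/ and /ɱ/ are [-continuant], [-strident], [+voice], [+consonantal], [-lateral], [+sonorant], [+nasal]. Since the list omits [labial] and [coronal] — which do distinguish the retroflex nasal from the labiodental nasal — this pair collapses; all other pairs remain distinct.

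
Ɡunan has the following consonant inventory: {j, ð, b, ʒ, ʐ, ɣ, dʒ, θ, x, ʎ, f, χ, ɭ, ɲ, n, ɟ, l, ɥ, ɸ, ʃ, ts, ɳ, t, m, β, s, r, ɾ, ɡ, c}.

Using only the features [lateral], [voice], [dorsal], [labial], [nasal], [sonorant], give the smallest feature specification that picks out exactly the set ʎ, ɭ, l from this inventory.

[+lateral]

/ʎ, ɭ, l/ are exactly the [+lateral] segments in the inventory, so a single feature suffices.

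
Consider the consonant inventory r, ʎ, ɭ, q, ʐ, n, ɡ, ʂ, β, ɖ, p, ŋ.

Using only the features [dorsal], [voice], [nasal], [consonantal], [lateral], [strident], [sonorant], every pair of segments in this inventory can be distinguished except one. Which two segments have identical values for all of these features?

β, ɖ

Both /β/ and /ɖ/ are [−dorsal], [+voice], [−nasal], [+consonantal], [−lateral], [−strident], [−sonorant]. Since the list omits [continuant], [labial] and [coronal] — which do distinguish the voiced bilabial fricative from the voiced retroflex stop — this pair collapses; all other pairs remain distinct.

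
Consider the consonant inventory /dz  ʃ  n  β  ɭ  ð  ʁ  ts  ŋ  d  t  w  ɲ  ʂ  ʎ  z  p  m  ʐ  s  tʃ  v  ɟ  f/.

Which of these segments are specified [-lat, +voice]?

Checking each segment against [-lateral], [+voice]: /dz/ (voiced alveolar affricate), /n/ (alveolar nasal), /β/ (voiced bilabial fricative), /ð/ (voiced dental fricative), /ʁ/ (voiced uvular fricative), /ŋ/ (velar nasal), among others, satisfy every feature; every other segment in the inventory fails at least one.

dz, n, β, ð, ʁ, ŋ, d, w, ɲ, z, m, ʐ, v, ɟ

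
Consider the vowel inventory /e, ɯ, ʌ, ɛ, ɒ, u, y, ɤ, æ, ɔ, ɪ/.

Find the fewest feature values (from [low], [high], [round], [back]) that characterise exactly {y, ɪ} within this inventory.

The class [+high], [−back] has exactly /y, ɪ/ as its extension in this inventory. No smaller conjunction from the listed features achieves this: [−back] alone would also admit /e, ɛ, æ/; [+high] alone would also admit /ɯ, u/; and checking the remaining single features turns up none with this extension.

[+high, −back]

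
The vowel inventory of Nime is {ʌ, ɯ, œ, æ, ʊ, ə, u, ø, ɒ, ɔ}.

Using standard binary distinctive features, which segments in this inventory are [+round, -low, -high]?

The [+round] segments are /œ, ʊ, u, ø, ɒ, ɔ/.
Among these, [-low] gives /œ, ʊ, u, ø, ɔ/.
Of those, [-high] leaves /œ, ø, ɔ/.

œ, ø, ɔ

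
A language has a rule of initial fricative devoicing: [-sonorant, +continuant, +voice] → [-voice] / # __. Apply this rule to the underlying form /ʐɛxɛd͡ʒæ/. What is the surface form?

[ʂɛxɛd͡ʒæ]

The only segment in the rule's environment that also matches [-sonorant, +continuant, +voice] is /ʐ/. Applying [-voice] turns the voiced retroflex fricative into /ʂ/ (voiceless retroflex fricative), giving [ʂɛxɛd͡ʒæ].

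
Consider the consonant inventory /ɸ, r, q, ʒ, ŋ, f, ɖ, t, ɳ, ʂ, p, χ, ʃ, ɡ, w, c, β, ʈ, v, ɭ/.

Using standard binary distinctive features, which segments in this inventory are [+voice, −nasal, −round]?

r, ʒ, ɖ, ɡ, β, v, ɭ

The [+voice] segments are /r, ʒ, ŋ, ɖ, ɳ, ɡ, w, β, v, ɭ/.
Of those, [−nasal] gives /r, ʒ, ɖ, ɡ, w, β, v, ɭ/.
Within that set, [−round] leaves /r, ʒ, ɖ, ɡ, β, v, ɭ/.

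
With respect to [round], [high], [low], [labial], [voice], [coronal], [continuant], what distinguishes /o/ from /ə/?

/o/ is the mid back rounded tense vowel and /ə/ is the mid central vowel (schwa). Both are [−high], [−low], [+voice], [−coronal], [+continuant]. /o/ is [+labial] while /ə/ is [−labial]; /o/ is [+round] while /ə/ is [−round], so the distinguishing features are [labial], [round].

[labial], [round]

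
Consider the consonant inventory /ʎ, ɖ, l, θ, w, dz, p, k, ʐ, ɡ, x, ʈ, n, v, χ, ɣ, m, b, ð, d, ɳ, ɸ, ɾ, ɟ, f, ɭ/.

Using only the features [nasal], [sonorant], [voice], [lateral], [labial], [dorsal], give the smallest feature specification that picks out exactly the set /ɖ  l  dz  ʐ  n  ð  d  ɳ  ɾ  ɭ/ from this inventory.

/ɖ, l, dz, ʐ, n, ð, d, ɳ, ɾ, ɭ/ are all [+voice], [−labial], [−dorsal], and no other segment in the inventory matches all three values. Dropping any one of them over-generates: [−labial, −dorsal] alone would also admit /θ, ʈ/; [+voice, −dorsal] alone would also admit /v, m, b/; [+voice, −labial] alone would also admit /ʎ, ɡ, ɣ, ɟ/. No other combination of two listed features picks out exactly this set either, so fewer than three features will not do.

[+voice, −labial, −dorsal]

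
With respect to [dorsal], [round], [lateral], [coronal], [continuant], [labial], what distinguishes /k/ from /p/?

/k/ is the voiceless velar stop and /p/ is the voiceless bilabial stop. Both are [−round], [−lateral], [−coronal], [−continuant]. /k/ is [−labial] while /p/ is [+labial]; /k/ is [+dorsal] while /p/ is [−dorsal], so the distinguishing features are [labial], [dorsal].

[labial], [dorsal]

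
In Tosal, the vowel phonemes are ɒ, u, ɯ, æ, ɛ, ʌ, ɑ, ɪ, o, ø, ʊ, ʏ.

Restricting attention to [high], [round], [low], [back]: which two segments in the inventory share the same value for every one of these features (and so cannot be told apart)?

ʊ, u

On the given features, /ʊ/ and /u/ have an identical profile: [+high], [+round], [−low], [+back]. No other two segments in the inventory coincide on all 4 features. (They do differ in [tense], which is not among the given features.)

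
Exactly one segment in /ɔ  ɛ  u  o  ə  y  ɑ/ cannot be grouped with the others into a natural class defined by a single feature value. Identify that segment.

ɑ

/ɔ, o, y, u, ɛ, ə/ are all [-low], but /ɑ/ (low back unrounded vowel) is [+low]. No other single segment can be removed to leave a set sharing one feature value that the removed segment lacks, so /ɑ/ is the odd one out.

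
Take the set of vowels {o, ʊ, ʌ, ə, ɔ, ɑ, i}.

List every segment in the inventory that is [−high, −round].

ʌ, ə, ɑ

Checking each segment against [−high], [−round]: /ʌ/ (mid back unrounded lax vowel), /ə/ (mid central vowel (schwa)), /ɑ/ (low back unrounded vowel) satisfy every feature; every other segment in the inventory fails at least one.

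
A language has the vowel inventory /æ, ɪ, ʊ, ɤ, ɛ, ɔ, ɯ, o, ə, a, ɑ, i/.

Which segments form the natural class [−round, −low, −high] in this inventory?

ɤ, ɛ, ə

Among the inventory, the [−round] segments are /æ, ɪ, ɤ, ɛ, ɯ, ə, a, ɑ, i/.
Within that set, [−low] gives /ɪ, ɤ, ɛ, ɯ, ə, i/.
Within that set, [−high] leaves /ɤ, ɛ, ə/.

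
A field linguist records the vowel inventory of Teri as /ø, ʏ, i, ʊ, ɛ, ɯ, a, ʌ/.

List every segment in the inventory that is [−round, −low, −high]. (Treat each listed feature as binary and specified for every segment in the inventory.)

ɛ, ʌ

First, the [−round] segments are /i, ɛ, ɯ, a, ʌ/.
Within that set, [−low] gives /i, ɛ, ɯ, ʌ/.
Intersecting with [−high] leaves /ɛ, ʌ/.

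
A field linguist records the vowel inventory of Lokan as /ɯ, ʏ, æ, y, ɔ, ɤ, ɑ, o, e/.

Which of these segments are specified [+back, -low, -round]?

ɯ, ɤ

Among the inventory, the [+back] segments are /ɯ, ɔ, ɤ, ɑ, o/.
Of those, [-low] gives /ɯ, ɔ, ɤ, o/.
Within that set, [-round] leaves /ɯ, ɤ/.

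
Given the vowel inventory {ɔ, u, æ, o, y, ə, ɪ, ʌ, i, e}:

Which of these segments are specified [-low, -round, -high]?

ə, ʌ, e

Checking each segment against [-low], [-round], [-high]: /ə/ (mid central vowel (schwa)), /ʌ/ (mid back unrounded lax vowel), /e/ (mid front unrounded tense vowel) satisfy every feature; every other segment in the inventory fails at least one.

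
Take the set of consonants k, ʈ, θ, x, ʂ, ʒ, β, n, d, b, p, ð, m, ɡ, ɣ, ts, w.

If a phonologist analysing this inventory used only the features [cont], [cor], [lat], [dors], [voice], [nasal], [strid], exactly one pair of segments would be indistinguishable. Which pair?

On the given features, /w/ and /ɣ/ have an identical profile: [+continuant], [-coronal], [-lateral], [+dorsal], [+voice], [-nasal], [-strident]. No other two segments in the inventory coincide on all 7 features. (They do differ in [sonorant], [labial] and [round], which are not among the given features.)

w, ɣ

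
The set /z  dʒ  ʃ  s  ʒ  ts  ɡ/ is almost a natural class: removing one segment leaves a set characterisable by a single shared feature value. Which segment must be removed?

[strident] (equivalently [coronal], [dorsal]) groups all but one: /ts, ʒ, ʃ, z, s, dʒ/ share [+strident] while /ɡ/ (voiced velar stop) alone is [-strident]. Removing any other segment would not leave a single-feature class that excludes it.

ɡ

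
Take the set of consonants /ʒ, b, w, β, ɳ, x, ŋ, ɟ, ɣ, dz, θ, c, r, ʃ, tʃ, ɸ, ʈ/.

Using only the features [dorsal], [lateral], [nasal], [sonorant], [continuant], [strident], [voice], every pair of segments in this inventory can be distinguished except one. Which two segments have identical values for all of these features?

ɸ, θ

Both /ɸ/ and /θ/ are [-dorsal], [-lateral], [-nasal], [-sonorant], [+continuant], [-strident], [-voice]. Since the list omits [labial] and [coronal] — which do distinguish the voiceless bilabial fricative from the voiceless dental fricative — this pair collapses; all other pairs remain distinct.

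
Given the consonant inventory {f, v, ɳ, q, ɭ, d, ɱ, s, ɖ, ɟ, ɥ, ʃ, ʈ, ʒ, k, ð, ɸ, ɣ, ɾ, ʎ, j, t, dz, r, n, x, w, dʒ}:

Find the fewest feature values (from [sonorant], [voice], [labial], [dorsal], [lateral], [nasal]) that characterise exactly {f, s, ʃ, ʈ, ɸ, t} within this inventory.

Every target segment is [−voice], [−dorsal]; each remaining inventory member fails at least one of these. Each conjunct is needed — [−dorsal] alone would also admit /v, ɳ, ɭ, d, …/; [−voice] alone would also admit /q, k, x/ — and no other single listed feature has exactly this extension, so two is the minimum.

[−voice, −dorsal]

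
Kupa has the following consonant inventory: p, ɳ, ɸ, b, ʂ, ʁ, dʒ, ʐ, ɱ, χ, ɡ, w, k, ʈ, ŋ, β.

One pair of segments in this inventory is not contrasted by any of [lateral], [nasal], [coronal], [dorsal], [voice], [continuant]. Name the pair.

On the given features, /w/ and /ʁ/ have an identical profile: [-lateral], [-nasal], [-coronal], [+dorsal], [+voice], [+continuant]. No other two segments in the inventory coincide on all 6 features. (They do differ in [labial], [round] and [high], which are not among the given features.)

w, ʁ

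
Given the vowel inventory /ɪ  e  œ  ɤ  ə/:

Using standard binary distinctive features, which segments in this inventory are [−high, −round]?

e, ɤ, ə

Eliminate segments failing any feature: /ɪ/ is [+high]; /œ/ is [+round]. The remaining /e, ɤ, ə/ satisfy [−high], [−round].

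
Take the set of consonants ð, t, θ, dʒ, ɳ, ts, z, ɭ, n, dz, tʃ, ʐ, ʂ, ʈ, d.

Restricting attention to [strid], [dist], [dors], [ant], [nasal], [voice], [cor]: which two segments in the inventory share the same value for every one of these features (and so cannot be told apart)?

Both /dz/ and /z/ are [+strident], [−distributed], [−dorsal], [+anterior], [−nasal], [+voice], [+coronal]. Since the list omits [continuant] — which does distinguish the voiced alveolar affricate from the voiced alveolar fricative — this pair collapses; all other pairs remain distinct.

dz, z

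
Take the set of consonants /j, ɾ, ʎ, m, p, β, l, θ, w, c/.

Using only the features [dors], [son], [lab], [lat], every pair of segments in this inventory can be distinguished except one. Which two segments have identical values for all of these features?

β, p

Both /β/ and /p/ are [−dorsal], [−sonorant], [+labial], [−lateral]. Since the list omits [voice] and [continuant] — which do distinguish the voiced bilabial fricative from the voiceless bilabial stop — this pair collapses; all other pairs remain distinct.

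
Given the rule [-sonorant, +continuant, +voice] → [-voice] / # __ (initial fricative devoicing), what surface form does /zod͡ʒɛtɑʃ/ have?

The only segment in the rule's environment that also matches [-sonorant, +continuant, +voice] is /z/. Applying [-voice] turns the voiced alveolar fricative into /s/ (voiceless alveolar fricative), giving [sod͡ʒɛtɑʃ].

[sod͡ʒɛtɑʃ]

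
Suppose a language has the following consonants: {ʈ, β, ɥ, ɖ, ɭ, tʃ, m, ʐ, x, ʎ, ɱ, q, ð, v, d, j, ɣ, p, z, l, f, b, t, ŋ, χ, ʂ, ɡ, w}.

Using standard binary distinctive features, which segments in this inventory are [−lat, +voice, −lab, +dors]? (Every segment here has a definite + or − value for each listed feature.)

First, the [−lateral] segments are /ʈ, β, ɥ, ɖ, tʃ, m, ʐ, x, ɱ, q, ð, v, d, j, ɣ, p, z, f, b, t, ŋ, χ, ʂ, ɡ, w/.
Of those, [+voice] gives /β, ɥ, ɖ, m, ʐ, ɱ, ð, v, d, j, ɣ, z, b, ŋ, ɡ, w/.
Within that set, [−labial] gives /ɖ, ʐ, ð, d, j, ɣ, z, ŋ, ɡ/.
Among these, [+dorsal] leaves /j, ɣ, ŋ, ɡ/.

j, ɣ, ŋ, ɡ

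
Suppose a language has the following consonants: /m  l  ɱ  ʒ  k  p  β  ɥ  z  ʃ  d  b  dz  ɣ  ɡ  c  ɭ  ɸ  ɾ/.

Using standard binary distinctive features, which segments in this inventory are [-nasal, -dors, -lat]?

ʒ, p, β, z, ʃ, d, b, dz, ɸ, ɾ

Checking each segment against [-nasal], [-dorsal], [-lateral]: /ʒ/ (voiced postalveolar fricative), /p/ (voiceless bilabial stop), /β/ (voiced bilabial fricative), /z/ (voiced alveolar fricative), /ʃ/ (voiceless postalveolar fricative), /d/ (voiced alveolar stop), among others, satisfy every feature; every other segment in the inventory fails at least one.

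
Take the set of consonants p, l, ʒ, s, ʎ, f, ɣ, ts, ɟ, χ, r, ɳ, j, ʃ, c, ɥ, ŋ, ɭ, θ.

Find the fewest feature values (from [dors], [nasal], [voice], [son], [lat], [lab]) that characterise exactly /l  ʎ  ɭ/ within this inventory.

[+lat]

The target set is precisely the extension of [+lateral] in this inventory.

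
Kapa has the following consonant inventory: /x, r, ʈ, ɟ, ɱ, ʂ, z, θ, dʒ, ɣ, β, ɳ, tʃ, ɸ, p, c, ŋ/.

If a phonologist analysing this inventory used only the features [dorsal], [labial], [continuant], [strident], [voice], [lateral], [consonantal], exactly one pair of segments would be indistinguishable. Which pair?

Both /ɟ/ and /ŋ/ are [+dorsal], [−labial], [−continuant], [−strident], [+voice], [−lateral], [+consonantal]. Since the list omits [sonorant], [nasal] and [back] — which do distinguish the voiced palatal stop from the velar nasal — this pair collapses; all other pairs remain distinct.

ɟ, ŋ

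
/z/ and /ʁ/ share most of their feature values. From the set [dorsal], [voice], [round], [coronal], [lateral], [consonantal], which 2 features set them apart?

[coronal], [dorsal]

The two segments share [+voice], [-round], [-lateral], [+consonantal]. The only features from the list on which they differ: /z/ is [+coronal] while /ʁ/ is [-coronal]; /z/ is [-dorsal] while /ʁ/ is [+dorsal].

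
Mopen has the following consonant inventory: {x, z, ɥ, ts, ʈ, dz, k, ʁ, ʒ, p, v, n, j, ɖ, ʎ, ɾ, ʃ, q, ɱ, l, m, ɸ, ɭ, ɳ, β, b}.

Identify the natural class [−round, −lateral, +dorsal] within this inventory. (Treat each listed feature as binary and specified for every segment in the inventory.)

x, k, ʁ, j, q

Eliminate segments failing any feature: /z, ts, ʈ, dz, ʒ, p, v, n, ɖ, ɾ, ʃ, ɱ, m, ɸ, ɳ, β, b/ are [−dorsal]; /ɥ/ is [+round]; /ʎ, l, ɭ/ are [+lateral]. The remaining /x, k, ʁ, j, q/ satisfy [−round], [−lateral], [+dorsal].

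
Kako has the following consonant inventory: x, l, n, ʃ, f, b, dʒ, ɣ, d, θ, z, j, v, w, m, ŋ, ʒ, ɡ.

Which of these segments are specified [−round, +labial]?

f, b, v, m

The [−round] segments are /x, l, n, ʃ, f, b, dʒ, ɣ, d, θ, z, j, v, m, ŋ, ʒ, ɡ/.
Within that set, [+labial] leaves /f, b, v, m/.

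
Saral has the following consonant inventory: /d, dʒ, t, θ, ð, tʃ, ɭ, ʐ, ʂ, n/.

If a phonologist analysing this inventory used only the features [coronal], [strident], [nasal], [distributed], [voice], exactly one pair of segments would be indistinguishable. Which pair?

ɭ, d

/ɭ/ (retroflex lateral approximant) and /d/ (voiced alveolar stop) are both [+coronal], [−strident], [−nasal], [−distributed], [+voice], so none of the listed features separates them. (They do differ in [sonorant], [lateral] and [anterior], which are not among the given features.) Every other pair in the inventory differs on at least one listed feature.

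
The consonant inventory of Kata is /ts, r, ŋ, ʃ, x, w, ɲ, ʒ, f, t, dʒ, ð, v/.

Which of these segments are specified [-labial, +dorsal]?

ŋ, x, ɲ

Checking each segment against [-labial], [+dorsal]: /ŋ/ (velar nasal), /x/ (voiceless velar fricative), /ɲ/ (palatal nasal) satisfy every feature; every other segment in the inventory fails at least one.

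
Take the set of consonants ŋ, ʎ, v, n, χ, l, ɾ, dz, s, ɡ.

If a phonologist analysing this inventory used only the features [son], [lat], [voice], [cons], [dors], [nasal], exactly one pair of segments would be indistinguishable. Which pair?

dz, v

/dz/ (voiced alveolar affricate) and /v/ (voiced labiodental fricative) are both [−sonorant], [−lateral], [+voice], [+consonantal], [−dorsal], [−nasal], so none of the listed features separates them. (They do differ in [continuant], [labial] and [coronal], which are not among the given features.) Every other pair in the inventory differs on at least one listed feature.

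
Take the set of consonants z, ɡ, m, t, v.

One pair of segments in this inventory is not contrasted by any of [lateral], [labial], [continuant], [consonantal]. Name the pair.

Both /t/ and /ɡ/ are [−lateral], [−labial], [−continuant], [+consonantal]. Since the list omits [voice], [coronal] and [dorsal] — which do distinguish the voiceless alveolar stop from the voiced velar stop — this pair collapses; all other pairs remain distinct.

t, ɡ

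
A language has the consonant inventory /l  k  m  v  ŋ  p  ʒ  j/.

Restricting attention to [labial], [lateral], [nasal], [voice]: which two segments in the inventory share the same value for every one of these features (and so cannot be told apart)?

Both /ʒ/ and /j/ are [−labial], [−lateral], [−nasal], [+voice]. Since the list omits [sonorant], [strident] and [dorsal] — which do distinguish the voiced postalveolar fricative from the palatal glide — this pair collapses; all other pairs remain distinct.

ʒ, j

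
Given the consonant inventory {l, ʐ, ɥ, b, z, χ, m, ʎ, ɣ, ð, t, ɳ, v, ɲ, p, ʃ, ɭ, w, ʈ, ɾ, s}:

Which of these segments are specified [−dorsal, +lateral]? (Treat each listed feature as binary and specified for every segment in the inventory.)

Eliminate segments failing any feature: /ʐ, b, z, m, ð, t, ɳ, v, p, ʃ, ʈ, ɾ, s/ are [−lateral]; /ɥ, χ, ʎ, ɣ, ɲ, w/ are [+dorsal]. The remaining /l, ɭ/ satisfy [−dorsal], [+lateral].

l, ɭ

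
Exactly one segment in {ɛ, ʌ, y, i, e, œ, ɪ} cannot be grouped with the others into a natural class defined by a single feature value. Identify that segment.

[back] groups all but one: /ɛ, ɪ, y, œ, e, i/ share [−back] while /ʌ/ (mid back unrounded lax vowel) alone is [+back]. Removing any other segment would not leave a single-feature class that excludes it.

ʌ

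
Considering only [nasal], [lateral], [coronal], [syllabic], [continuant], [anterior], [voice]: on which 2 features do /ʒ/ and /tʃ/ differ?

[voice], [continuant]

The two segments share [−nasal], [−lateral], [+coronal], [−syllabic], [−anterior]. The only features from the list on which they differ: /ʒ/ is [+voice] while /tʃ/ is [−voice]; /ʒ/ is [+continuant] while /tʃ/ is [−continuant].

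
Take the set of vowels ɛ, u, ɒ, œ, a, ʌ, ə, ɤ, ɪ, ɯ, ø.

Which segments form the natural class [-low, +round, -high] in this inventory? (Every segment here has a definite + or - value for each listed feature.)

œ, ø

The [-low] segments are /ɛ, u, œ, ʌ, ə, ɤ, ɪ, ɯ, ø/.
Among these, [+round] gives /u, œ, ø/.
Among these, [-high] leaves /œ, ø/.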